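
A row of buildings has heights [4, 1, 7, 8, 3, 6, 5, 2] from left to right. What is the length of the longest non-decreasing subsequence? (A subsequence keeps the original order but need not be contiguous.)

Track the smallest tail for each achievable length (allowing ties):
4 → extends → [4]
1 → replaces 4 → [1]
7 → extends → [1, 7]
8 → extends → [1, 7, 8]
3 → replaces 7 → [1, 3, 8]
6 → replaces 8 → [1, 3, 6]
5 → replaces 6 → [1, 3, 5]
2 → replaces 3 → [1, 2, 5]
Three tails, so the longest non-decreasing subsequence has length 3 (e.g. 4, 7, 8).

3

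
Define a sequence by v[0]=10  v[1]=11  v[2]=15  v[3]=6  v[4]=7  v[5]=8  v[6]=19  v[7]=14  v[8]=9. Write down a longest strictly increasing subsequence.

10, 11, 15, 19

Patience tails give the LIS length; then backtrack through the dp parents:
10 → extends → [10]
11 → extends → [10, 11]
15 → extends → [10, 11, 15]
6 → replaces 10 → [6, 11, 15]
7 → replaces 11 → [6, 7, 15]
8 → replaces 15 → [6, 7, 8]
19 → extends → [6, 7, 8, 19]
14 → replaces 19 → [6, 7, 8, 14]
9 → replaces 14 → [6, 7, 8, 9]
Length 4; one witness is 10, 11, 15, 19.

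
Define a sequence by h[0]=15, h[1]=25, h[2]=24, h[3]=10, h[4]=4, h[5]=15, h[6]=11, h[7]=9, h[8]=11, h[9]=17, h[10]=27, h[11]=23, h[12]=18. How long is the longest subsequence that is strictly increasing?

Track the smallest tail for each achievable length (strict):
15 → extends → [15]
25 → extends → [15, 25]
24 → replaces 25 → [15, 24]
10 → replaces 15 → [10, 24]
4 → replaces 10 → [4, 24]
15 → replaces 24 → [4, 15]
11 → replaces 15 → [4, 11]
9 → replaces 11 → [4, 9]
11 → extends → [4, 9, 11]
17 → extends → [4, 9, 11, 17]
27 → extends → [4, 9, 11, 17, 27]
23 → replaces 27 → [4, 9, 11, 17, 23]
18 → replaces 23 → [4, 9, 11, 17, 18]
Five tails, so the longest strictly increasing subsequence has length 5 (e.g. 4, 9, 11, 17, 27).

5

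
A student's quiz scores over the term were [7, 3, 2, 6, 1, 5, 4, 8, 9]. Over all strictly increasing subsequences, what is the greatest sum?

Let S[i] be the best sum of a strictly increasing subsequence ending at i:
i:      1  2  3  4  5  6  7  8  9
a[i]:   7  3  2  6  1  5  4  8  9
S:      7  3  2  9  1  8  7 17 26
Maximum is 26 (e.g. 3 + 6 + 8 + 9).

26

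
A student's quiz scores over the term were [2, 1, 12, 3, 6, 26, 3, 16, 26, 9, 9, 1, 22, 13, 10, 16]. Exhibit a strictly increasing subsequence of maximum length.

2, 3, 6, 9, 13, 16

Patience tails give the LIS length; then backtrack through the dp parents:
2 → extends → [2]
1 → replaces 2 → [1]
12 → extends → [1, 12]
3 → replaces 12 → [1, 3]
6 → extends → [1, 3, 6]
26 → extends → [1, 3, 6, 26]
3 → already a tail → [1, 3, 6, 26]
16 → replaces 26 → [1, 3, 6, 16]
26 → extends → [1, 3, 6, 16, 26]
9 → replaces 16 → [1, 3, 6, 9, 26]
9 → already a tail → [1, 3, 6, 9, 26]
1 → already a tail → [1, 3, 6, 9, 26]
22 → replaces 26 → [1, 3, 6, 9, 22]
13 → replaces 22 → [1, 3, 6, 9, 13]
10 → replaces 13 → [1, 3, 6, 9, 10]
16 → extends → [1, 3, 6, 9, 10, 16]
Length 6; one witness is 2, 3, 6, 9, 13, 16.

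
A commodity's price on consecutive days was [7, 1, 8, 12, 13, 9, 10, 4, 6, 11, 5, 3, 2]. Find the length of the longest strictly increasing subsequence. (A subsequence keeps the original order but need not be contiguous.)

Track the smallest tail for each achievable length (strict):
7 → extends → [7]
1 → replaces 7 → [1]
8 → extends → [1, 8]
12 → extends → [1, 8, 12]
13 → extends → [1, 8, 12, 13]
9 → replaces 12 → [1, 8, 9, 13]
10 → replaces 13 → [1, 8, 9, 10]
4 → replaces 8 → [1, 4, 9, 10]
6 → replaces 9 → [1, 4, 6, 10]
11 → extends → [1, 4, 6, 10, 11]
5 → replaces 6 → [1, 4, 5, 10, 11]
3 → replaces 4 → [1, 3, 5, 10, 11]
2 → replaces 3 → [1, 2, 5, 10, 11]
Five tails, so the longest strictly increasing subsequence has length 5 (e.g. 7, 8, 9, 10, 11).

5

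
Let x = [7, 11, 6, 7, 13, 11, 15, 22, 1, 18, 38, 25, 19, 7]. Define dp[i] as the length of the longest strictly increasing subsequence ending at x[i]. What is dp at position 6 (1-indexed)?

3

dp[i] = 1 + max{dp[j] : j<i, x[j]<x[i]} (or 1 if no such j):
i:      1  2  3  4  5  6  7  8  9 10 11 12 13 14
x[i]:   7 11  6  7 13 11 15 22  1 18 38 25 19  7
dp:     1  2  1  2  3  3  4  5  1  5  6  6  6  2
At index 6 the value is 3.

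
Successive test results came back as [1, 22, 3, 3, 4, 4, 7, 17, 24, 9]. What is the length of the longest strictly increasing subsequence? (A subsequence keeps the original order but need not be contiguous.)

6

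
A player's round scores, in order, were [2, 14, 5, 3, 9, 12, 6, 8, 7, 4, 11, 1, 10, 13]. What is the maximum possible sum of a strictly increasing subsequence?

Let S[i] be the best sum of a strictly increasing subsequence ending at i:
i:      1  2  3  4  5  6  7  8  9 10 11 12 13 14
a[i]:   2 14  5  3  9 12  6  8  7  4 11  1 10 13
S:      2 16  7  5 16 28 13 21 20  9 32  1 31 45
Maximum is 45 (e.g. 2 + 5 + 6 + 8 + 11 + 13).

45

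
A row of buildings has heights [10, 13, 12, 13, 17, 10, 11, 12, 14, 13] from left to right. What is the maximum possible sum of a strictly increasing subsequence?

Let S[i] be the best sum of a strictly increasing subsequence ending at i:
i:      1  2  3  4  5  6  7  8  9 10
a[i]:  10 13 12 13 17 10 11 12 14 13
S:     10 23 22 35 52 10 21 33 49 46
Maximum is 52 (e.g. 10 + 12 + 13 + 17).

52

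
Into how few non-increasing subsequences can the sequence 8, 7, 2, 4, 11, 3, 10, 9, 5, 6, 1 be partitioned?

4

The minimum number of non-increasing subsequences covering a sequence equals the length of its longest strictly increasing subsequence.
LIS length is 4 (e.g. 2, 4, 5, 6), so 4 piles are needed.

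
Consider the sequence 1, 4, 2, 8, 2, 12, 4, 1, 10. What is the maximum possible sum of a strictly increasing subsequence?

25

Let S[i] be the best sum of a strictly increasing subsequence ending at i:
i:      1  2  3  4  5  6  7  8  9
a[i]:   1  4  2  8  2 12  4  1 10
S:      1  5  3 13  3 25  7  1 23
Maximum is 25 (e.g. 1 + 4 + 8 + 12).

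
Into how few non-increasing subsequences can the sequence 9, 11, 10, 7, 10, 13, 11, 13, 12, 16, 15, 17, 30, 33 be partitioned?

8

Place each on the leftmost legal pile:
9 → new pile 1 (tops now [9])
11 → new pile 2 (tops now [9, 11])
10 → pile 2 (tops now [9, 10])
7 → pile 1 (tops now [7, 10])
10 → pile 2 (tops now [7, 10])
13 → new pile 3 (tops now [7, 10, 13])
11 → pile 3 (tops now [7, 10, 11])
13 → new pile 4 (tops now [7, 10, 11, 13])
12 → pile 4 (tops now [7, 10, 11, 12])
16 → new pile 5 (tops now [7, 10, 11, 12, 16])
15 → pile 5 (tops now [7, 10, 11, 12, 15])
17 → new pile 6 (tops now [7, 10, 11, 12, 15, 17])
30 → new pile 7 (tops now [7, 10, 11, 12, 15, 17, 30])
33 → new pile 8 (tops now [7, 10, 11, 12, 15, 17, 30, 33])
Eight piles.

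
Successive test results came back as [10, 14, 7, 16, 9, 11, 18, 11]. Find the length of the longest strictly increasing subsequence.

Track the smallest tail for each achievable length (strict):
10 → extends → [10]
14 → extends → [10, 14]
7 → replaces 10 → [7, 14]
16 → extends → [7, 14, 16]
9 → replaces 14 → [7, 9, 16]
11 → replaces 16 → [7, 9, 11]
18 → extends → [7, 9, 11, 18]
11 → already a tail → [7, 9, 11, 18]
Four tails, so the longest strictly increasing subsequence has length 4 (e.g. 10, 14, 16, 18).

4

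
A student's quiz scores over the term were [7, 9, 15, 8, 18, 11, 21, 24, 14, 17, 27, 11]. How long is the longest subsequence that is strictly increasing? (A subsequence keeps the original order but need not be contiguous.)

Track the smallest tail for each achievable length (strict):
7 → extends → [7]
9 → extends → [7, 9]
15 → extends → [7, 9, 15]
8 → replaces 9 → [7, 8, 15]
18 → extends → [7, 8, 15, 18]
11 → replaces 15 → [7, 8, 11, 18]
21 → extends → [7, 8, 11, 18, 21]
24 → extends → [7, 8, 11, 18, 21, 24]
14 → replaces 18 → [7, 8, 11, 14, 21, 24]
17 → replaces 21 → [7, 8, 11, 14, 17, 24]
27 → extends → [7, 8, 11, 14, 17, 24, 27]
11 → already a tail → [7, 8, 11, 14, 17, 24, 27]
Seven tails, so the longest strictly increasing subsequence has length 7 (e.g. 7, 9, 15, 18, 21, 24, 27).

7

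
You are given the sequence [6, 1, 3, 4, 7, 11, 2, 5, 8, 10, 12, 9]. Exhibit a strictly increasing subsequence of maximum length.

1, 3, 4, 7, 8, 10, 12

Patience tails give the LIS length; then backtrack through the dp parents:
6 → extends → [6]
1 → replaces 6 → [1]
3 → extends → [1, 3]
4 → extends → [1, 3, 4]
7 → extends → [1, 3, 4, 7]
11 → extends → [1, 3, 4, 7, 11]
2 → replaces 3 → [1, 2, 4, 7, 11]
5 → replaces 7 → [1, 2, 4, 5, 11]
8 → replaces 11 → [1, 2, 4, 5, 8]
10 → extends → [1, 2, 4, 5, 8, 10]
12 → extends → [1, 2, 4, 5, 8, 10, 12]
9 → replaces 10 → [1, 2, 4, 5, 8, 9, 12]
Length 7; one witness is 1, 3, 4, 7, 8, 10, 12.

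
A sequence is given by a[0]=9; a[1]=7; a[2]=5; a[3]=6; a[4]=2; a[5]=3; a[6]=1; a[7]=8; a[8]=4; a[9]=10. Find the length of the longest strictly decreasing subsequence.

5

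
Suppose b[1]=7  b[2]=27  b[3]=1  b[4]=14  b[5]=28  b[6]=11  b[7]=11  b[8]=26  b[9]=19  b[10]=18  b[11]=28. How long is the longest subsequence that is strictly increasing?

Let dp[i] be the length of the longest such subsequence ending at index i:
i:      1  2  3  4  5  6  7  8  9 10 11
b[i]:   7 27  1 14 28 11 11 26 19 18 28
dp:     1  2  1  2  3  2  2  3  3  3  4
Maximum dp value is 4.

4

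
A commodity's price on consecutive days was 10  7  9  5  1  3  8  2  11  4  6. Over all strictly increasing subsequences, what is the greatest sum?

Let S[i] be the best sum of a strictly increasing subsequence ending at i:
i:      1  2  3  4  5  6  7  8  9 10 11
a[i]:  10  7  9  5  1  3  8  2 11  4  6
S:     10  7 16  5  1  4 15  3 27  8 14
Maximum is 27 (e.g. 7 + 9 + 11).

27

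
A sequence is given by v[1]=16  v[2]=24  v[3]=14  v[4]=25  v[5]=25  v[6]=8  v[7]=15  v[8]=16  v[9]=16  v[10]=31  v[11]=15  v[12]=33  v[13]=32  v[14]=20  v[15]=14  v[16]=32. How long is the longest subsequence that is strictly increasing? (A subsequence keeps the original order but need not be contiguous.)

5

Let dp[i] be the length of the longest such subsequence ending at index i:
i:      1  2  3  4  5  6  7  8  9 10 11 12 13 14 15 16
v[i]:  16 24 14 25 25  8 15 16 16 31 15 33 32 20 14 32
dp:     1  2  1  3  3  1  2  3  3  4  2  5  5  4  2  5
Maximum dp value is 5.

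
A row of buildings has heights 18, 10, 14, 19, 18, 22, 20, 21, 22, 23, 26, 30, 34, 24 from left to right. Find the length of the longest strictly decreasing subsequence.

2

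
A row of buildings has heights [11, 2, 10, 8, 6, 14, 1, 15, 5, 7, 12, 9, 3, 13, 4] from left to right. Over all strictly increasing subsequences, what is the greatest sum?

41

Let S[i] be the best sum of a strictly increasing subsequence ending at i:
i:      1  2  3  4  5  6  7  8  9 10 11 12 13 14 15
a[i]:  11  2 10  8  6 14  1 15  5  7 12  9  3 13  4
S:     11  2 12 10  8 26  1 41  7 15 27 24  5 40  9
Maximum is 41 (e.g. 2 + 10 + 14 + 15).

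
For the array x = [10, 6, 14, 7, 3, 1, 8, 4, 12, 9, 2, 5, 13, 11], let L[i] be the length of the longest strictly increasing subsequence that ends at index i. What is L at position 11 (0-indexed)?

dp[i] = 1 + max{dp[j] : j<i, x[j]<x[i]} (or 1 if no such j):
i:      0  1  2  3  4  5  6  7  8  9 10 11 12 13
x[i]:  10  6 14  7  3  1  8  4 12  9  2  5 13 11
dp:     1  1  2  2  1  1  3  2  4  4  2  3  5  5
At index 11 the value is 3.

3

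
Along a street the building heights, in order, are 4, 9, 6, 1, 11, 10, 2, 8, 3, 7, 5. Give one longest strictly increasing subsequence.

Patience tails give the LIS length; then backtrack through the dp parents:
4 → extends → [4]
9 → extends → [4, 9]
6 → replaces 9 → [4, 6]
1 → replaces 4 → [1, 6]
11 → extends → [1, 6, 11]
10 → replaces 11 → [1, 6, 10]
2 → replaces 6 → [1, 2, 10]
8 → replaces 10 → [1, 2, 8]
3 → replaces 8 → [1, 2, 3]
7 → extends → [1, 2, 3, 7]
5 → replaces 7 → [1, 2, 3, 5]
Length 4; one witness is 1, 2, 3, 7.

1, 2, 3, 7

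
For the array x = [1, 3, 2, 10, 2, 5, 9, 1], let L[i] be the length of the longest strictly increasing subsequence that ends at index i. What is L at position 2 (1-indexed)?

2

dp[i] = 1 + max{dp[j] : j<i, x[j]<x[i]} (or 1 if no such j):
i:      1  2  3  4  5  6  7  8
x[i]:   1  3  2 10  2  5  9  1
dp:     1  2  2  3  2  3  4  1
At index 2 the value is 2.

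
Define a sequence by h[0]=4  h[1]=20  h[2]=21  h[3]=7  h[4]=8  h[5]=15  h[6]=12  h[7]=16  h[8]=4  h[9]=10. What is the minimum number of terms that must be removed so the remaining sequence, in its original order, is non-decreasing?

5

Fewest deletions = n − (longest non-decreasing subsequence).
i:      0  1  2  3  4  5  6  7  8  9
h[i]:   4 20 21  7  8 15 12 16  4 10
dp:     1  2  3  2  3  4  4  5  2  4
max dp = 5, so deletions = 10 − 5 = 5.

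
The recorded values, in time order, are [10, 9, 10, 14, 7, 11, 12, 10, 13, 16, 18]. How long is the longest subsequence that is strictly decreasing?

3

Negate each value so 'decreasing' becomes 'increasing', then run patience tails on the negated sequence:
-10 → extends → [-10]
-9 → extends → [-10, -9]
-10 → already a tail → [-10, -9]
-14 → replaces -10 → [-14, -9]
-7 → extends → [-14, -9, -7]
-11 → replaces -9 → [-14, -11, -7]
-12 → replaces -11 → [-14, -12, -7]
-10 → replaces -7 → [-14, -12, -10]
-13 → replaces -12 → [-14, -13, -10]
-16 → replaces -14 → [-16, -13, -10]
-18 → replaces -16 → [-18, -13, -10]
Three tails, so the longest strictly decreasing subsequence of the original has length 3.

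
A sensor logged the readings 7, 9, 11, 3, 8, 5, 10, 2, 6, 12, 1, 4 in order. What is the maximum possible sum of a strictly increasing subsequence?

Let S[i] be the best sum of a strictly increasing subsequence ending at i:
i:      1  2  3  4  5  6  7  8  9 10 11 12
a[i]:   7  9 11  3  8  5 10  2  6 12  1  4
S:      7 16 27  3 15  8 26  2 14 39  1  7
Maximum is 39 (e.g. 7 + 9 + 11 + 12).

39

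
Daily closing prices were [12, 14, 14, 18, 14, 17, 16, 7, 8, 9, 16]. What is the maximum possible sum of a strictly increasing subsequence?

44

Let S[i] be the best sum of a strictly increasing subsequence ending at i:
i:      1  2  3  4  5  6  7  8  9 10 11
a[i]:  12 14 14 18 14 17 16  7  8  9 16
S:     12 26 26 44 26 43 42  7 15 24 42
Maximum is 44 (e.g. 12 + 14 + 18).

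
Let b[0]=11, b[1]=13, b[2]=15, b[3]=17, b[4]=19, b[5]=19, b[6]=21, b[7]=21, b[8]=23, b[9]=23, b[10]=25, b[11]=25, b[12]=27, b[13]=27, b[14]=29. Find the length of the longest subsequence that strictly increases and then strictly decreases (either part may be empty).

inc[i] = longest strictly increasing subsequence ending at i; dec[i] = longest strictly decreasing subsequence starting at i:
i:      0  1  2  3  4  5  6  7  8  9 10 11 12 13 14
b[i]:  11 13 15 17 19 19 21 21 23 23 25 25 27 27 29
inc:    1  2  3  4  5  5  6  6  7  7  8  8  9  9 10
dec:    1  1  1  1  1  1  1  1  1  1  1  1  1  1  1
Best peak at i=14 (value 29): inc=10, dec=1, length 10+1−1 = 10.

10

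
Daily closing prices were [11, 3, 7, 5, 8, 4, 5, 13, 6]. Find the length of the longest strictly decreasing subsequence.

4

Let dp[i] be the longest strictly decreasing subsequence ending at i:
i:      1  2  3  4  5  6  7  8  9
a[i]:  11  3  7  5  8  4  5 13  6
dp:     1  2  2  3  2  4  3  1  3
Maximum is 4.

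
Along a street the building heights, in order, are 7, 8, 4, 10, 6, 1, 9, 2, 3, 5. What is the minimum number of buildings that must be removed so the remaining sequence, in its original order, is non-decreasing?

6

Fewest deletions = n − (longest non-decreasing subsequence).
Patience tails:
7 → extends → [7]
8 → extends → [7, 8]
4 → replaces 7 → [4, 8]
10 → extends → [4, 8, 10]
6 → replaces 8 → [4, 6, 10]
1 → replaces 4 → [1, 6, 10]
9 → replaces 10 → [1, 6, 9]
2 → replaces 6 → [1, 2, 9]
3 → replaces 9 → [1, 2, 3]
5 → extends → [1, 2, 3, 5]
Longest non-decreasing subsequence has length 4, so deletions = 10 − 4 = 6.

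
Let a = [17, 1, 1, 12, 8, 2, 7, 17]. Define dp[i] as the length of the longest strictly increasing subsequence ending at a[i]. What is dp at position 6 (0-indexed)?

dp[i] = 1 + max{dp[j] : j<i, a[j]<a[i]} (or 1 if no such j):
i:      0  1  2  3  4  5  6  7
a[i]:  17  1  1 12  8  2  7 17
dp:     1  1  1  2  2  2  3  4
At index 6 the value is 3.

3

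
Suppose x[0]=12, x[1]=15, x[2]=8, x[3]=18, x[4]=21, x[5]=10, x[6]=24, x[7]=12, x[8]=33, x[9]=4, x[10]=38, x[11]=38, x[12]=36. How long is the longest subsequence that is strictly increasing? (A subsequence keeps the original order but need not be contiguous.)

7

Track the smallest tail for each achievable length (strict):
12 → extends → [12]
15 → extends → [12, 15]
8 → replaces 12 → [8, 15]
18 → extends → [8, 15, 18]
21 → extends → [8, 15, 18, 21]
10 → replaces 15 → [8, 10, 18, 21]
24 → extends → [8, 10, 18, 21, 24]
12 → replaces 18 → [8, 10, 12, 21, 24]
33 → extends → [8, 10, 12, 21, 24, 33]
4 → replaces 8 → [4, 10, 12, 21, 24, 33]
38 → extends → [4, 10, 12, 21, 24, 33, 38]
38 → already a tail → [4, 10, 12, 21, 24, 33, 38]
36 → replaces 38 → [4, 10, 12, 21, 24, 33, 36]
Seven tails, so the longest strictly increasing subsequence has length 7 (e.g. 12, 15, 18, 21, 24, 33, 38).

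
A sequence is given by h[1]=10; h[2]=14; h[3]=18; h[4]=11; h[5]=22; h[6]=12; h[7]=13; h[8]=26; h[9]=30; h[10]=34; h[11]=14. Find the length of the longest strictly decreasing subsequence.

Negate each value so 'decreasing' becomes 'increasing', then run patience tails on the negated sequence:
-10 → extends → [-10]
-14 → replaces -10 → [-14]
-18 → replaces -14 → [-18]
-11 → extends → [-18, -11]
-22 → replaces -18 → [-22, -11]
-12 → replaces -11 → [-22, -12]
-13 → replaces -12 → [-22, -13]
-26 → replaces -22 → [-26, -13]
-30 → replaces -26 → [-30, -13]
-34 → replaces -30 → [-34, -13]
-14 → replaces -13 → [-34, -14]
Two tails, so the longest strictly decreasing subsequence of the original has length 2.

2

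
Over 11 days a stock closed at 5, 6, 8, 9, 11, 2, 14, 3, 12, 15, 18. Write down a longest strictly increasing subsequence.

5, 6, 8, 9, 11, 14, 15, 18

Patience tails give the LIS length; then backtrack through the dp parents:
5 → extends → [5]
6 → extends → [5, 6]
8 → extends → [5, 6, 8]
9 → extends → [5, 6, 8, 9]
11 → extends → [5, 6, 8, 9, 11]
2 → replaces 5 → [2, 6, 8, 9, 11]
14 → extends → [2, 6, 8, 9, 11, 14]
3 → replaces 6 → [2, 3, 8, 9, 11, 14]
12 → replaces 14 → [2, 3, 8, 9, 11, 12]
15 → extends → [2, 3, 8, 9, 11, 12, 15]
18 → extends → [2, 3, 8, 9, 11, 12, 15, 18]
Length 8; one witness is 5, 6, 8, 9, 11, 14, 15, 18.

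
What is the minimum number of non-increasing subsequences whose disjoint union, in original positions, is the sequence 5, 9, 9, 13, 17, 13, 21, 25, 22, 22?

Place each on the leftmost legal pile:
5 → new pile 1 (tops now [5])
9 → new pile 2 (tops now [5, 9])
9 → pile 2 (tops now [5, 9])
13 → new pile 3 (tops now [5, 9, 13])
17 → new pile 4 (tops now [5, 9, 13, 17])
13 → pile 3 (tops now [5, 9, 13, 17])
21 → new pile 5 (tops now [5, 9, 13, 17, 21])
25 → new pile 6 (tops now [5, 9, 13, 17, 21, 25])
22 → pile 6 (tops now [5, 9, 13, 17, 21, 22])
22 → pile 6 (tops now [5, 9, 13, 17, 21, 22])
Six piles.

6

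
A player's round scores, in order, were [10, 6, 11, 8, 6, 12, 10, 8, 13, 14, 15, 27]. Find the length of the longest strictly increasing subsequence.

7

Track the smallest tail for each achievable length (strict):
10 → extends → [10]
6 → replaces 10 → [6]
11 → extends → [6, 11]
8 → replaces 11 → [6, 8]
6 → already a tail → [6, 8]
12 → extends → [6, 8, 12]
10 → replaces 12 → [6, 8, 10]
8 → already a tail → [6, 8, 10]
13 → extends → [6, 8, 10, 13]
14 → extends → [6, 8, 10, 13, 14]
15 → extends → [6, 8, 10, 13, 14, 15]
27 → extends → [6, 8, 10, 13, 14, 15, 27]
Seven tails, so the longest strictly increasing subsequence has length 7 (e.g. 10, 11, 12, 13, 14, 15, 27).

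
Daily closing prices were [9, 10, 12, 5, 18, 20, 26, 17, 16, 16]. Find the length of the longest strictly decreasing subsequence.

3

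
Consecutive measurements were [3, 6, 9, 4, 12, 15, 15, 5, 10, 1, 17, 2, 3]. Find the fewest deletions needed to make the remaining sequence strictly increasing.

Fewest deletions = n − (longest strictly increasing subsequence).
i:      1  2  3  4  5  6  7  8  9 10 11 12 13
a[i]:   3  6  9  4 12 15 15  5 10  1 17  2  3
dp:     1  2  3  2  4  5  5  3  4  1  6  2  3
max dp = 6, so deletions = 13 − 6 = 7.

7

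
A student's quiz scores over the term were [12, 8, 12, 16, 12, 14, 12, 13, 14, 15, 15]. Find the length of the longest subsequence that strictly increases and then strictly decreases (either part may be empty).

inc[i] = longest strictly increasing subsequence ending at i; dec[i] = longest strictly decreasing subsequence starting at i:
i:      1  2  3  4  5  6  7  8  9 10 11
a[i]:  12  8 12 16 12 14 12 13 14 15 15
inc:    1  1  2  3  2  3  2  3  4  5  5
dec:    2  1  1  3  1  2  1  1  1  1  1
Best peak at i=4 (value 16): inc=3, dec=3, length 3+3−1 = 5.

5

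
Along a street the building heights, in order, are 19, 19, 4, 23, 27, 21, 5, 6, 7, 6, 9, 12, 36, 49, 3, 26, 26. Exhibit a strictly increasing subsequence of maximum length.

4, 5, 6, 7, 9, 12, 36, 49

Patience tails give the LIS length; then backtrack through the dp parents:
19 → extends → [19]
19 → already a tail → [19]
4 → replaces 19 → [4]
23 → extends → [4, 23]
27 → extends → [4, 23, 27]
21 → replaces 23 → [4, 21, 27]
5 → replaces 21 → [4, 5, 27]
6 → replaces 27 → [4, 5, 6]
7 → extends → [4, 5, 6, 7]
6 → already a tail → [4, 5, 6, 7]
9 → extends → [4, 5, 6, 7, 9]
12 → extends → [4, 5, 6, 7, 9, 12]
36 → extends → [4, 5, 6, 7, 9, 12, 36]
49 → extends → [4, 5, 6, 7, 9, 12, 36, 49]
3 → replaces 4 → [3, 5, 6, 7, 9, 12, 36, 49]
26 → replaces 36 → [3, 5, 6, 7, 9, 12, 26, 49]
26 → already a tail → [3, 5, 6, 7, 9, 12, 26, 49]
Length 8; one witness is 4, 5, 6, 7, 9, 12, 36, 49.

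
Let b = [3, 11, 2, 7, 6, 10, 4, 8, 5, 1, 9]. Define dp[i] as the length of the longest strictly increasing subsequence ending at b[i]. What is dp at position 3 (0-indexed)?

dp[i] = 1 + max{dp[j] : j<i, b[j]<b[i]} (or 1 if no such j):
i:      0  1  2  3  4  5  6  7  8  9 10
b[i]:   3 11  2  7  6 10  4  8  5  1  9
dp:     1  2  1  2  2  3  2  3  3  1  4
At index 3 the value is 2.

2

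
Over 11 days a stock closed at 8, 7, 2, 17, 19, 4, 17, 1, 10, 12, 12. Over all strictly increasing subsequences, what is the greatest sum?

44

Let S[i] be the best sum of a strictly increasing subsequence ending at i:
i:      1  2  3  4  5  6  7  8  9 10 11
a[i]:   8  7  2 17 19  4 17  1 10 12 12
S:      8  7  2 25 44  6 25  1 18 30 30
Maximum is 44 (e.g. 8 + 17 + 19).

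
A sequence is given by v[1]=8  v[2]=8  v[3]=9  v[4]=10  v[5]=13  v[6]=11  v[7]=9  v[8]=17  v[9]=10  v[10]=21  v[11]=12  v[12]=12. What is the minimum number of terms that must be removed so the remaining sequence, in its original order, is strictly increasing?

Fewest deletions = n − (longest strictly increasing subsequence).
i:      1  2  3  4  5  6  7  8  9 10 11 12
v[i]:   8  8  9 10 13 11  9 17 10 21 12 12
dp:     1  1  2  3  4  4  2  5  3  6  5  5
max dp = 6, so deletions = 12 − 6 = 6.

6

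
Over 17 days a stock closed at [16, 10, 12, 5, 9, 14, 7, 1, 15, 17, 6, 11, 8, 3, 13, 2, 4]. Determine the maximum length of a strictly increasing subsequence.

Track the smallest tail for each achievable length (strict):
16 → extends → [16]
10 → replaces 16 → [10]
12 → extends → [10, 12]
5 → replaces 10 → [5, 12]
9 → replaces 12 → [5, 9]
14 → extends → [5, 9, 14]
7 → replaces 9 → [5, 7, 14]
1 → replaces 5 → [1, 7, 14]
15 → extends → [1, 7, 14, 15]
17 → extends → [1, 7, 14, 15, 17]
6 → replaces 7 → [1, 6, 14, 15, 17]
11 → replaces 14 → [1, 6, 11, 15, 17]
8 → replaces 11 → [1, 6, 8, 15, 17]
3 → replaces 6 → [1, 3, 8, 15, 17]
13 → replaces 15 → [1, 3, 8, 13, 17]
2 → replaces 3 → [1, 2, 8, 13, 17]
4 → replaces 8 → [1, 2, 4, 13, 17]
Five tails, so the longest strictly increasing subsequence has length 5 (e.g. 10, 12, 14, 15, 17).

5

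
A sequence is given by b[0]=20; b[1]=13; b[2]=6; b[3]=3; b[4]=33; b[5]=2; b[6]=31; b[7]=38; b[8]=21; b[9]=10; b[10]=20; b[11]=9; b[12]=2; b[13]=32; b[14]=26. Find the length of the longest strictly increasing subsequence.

Let dp[i] be the length of the longest such subsequence ending at index i:
i:      0  1  2  3  4  5  6  7  8  9 10 11 12 13 14
b[i]:  20 13  6  3 33  2 31 38 21 10 20  9  2 32 26
dp:     1  1  1  1  2  1  2  3  2  2  3  2  1  4  4
Maximum dp value is 4.

4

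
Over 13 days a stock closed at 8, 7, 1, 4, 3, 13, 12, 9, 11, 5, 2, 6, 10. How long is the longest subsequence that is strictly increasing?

5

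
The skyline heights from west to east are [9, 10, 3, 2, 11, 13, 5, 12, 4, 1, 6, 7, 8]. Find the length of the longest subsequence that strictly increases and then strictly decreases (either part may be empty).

7

inc[i] = longest strictly increasing subsequence ending at i; dec[i] = longest strictly decreasing subsequence starting at i:
i:      1  2  3  4  5  6  7  8  9 10 11 12 13
a[i]:   9 10  3  2 11 13  5 12  4  1  6  7  8
inc:    1  2  1  1  3  4  2  4  2  1  3  4  5
dec:    4  4  3  2  4  4  3  3  2  1  1  1  1
Best peak at i=6 (value 13): inc=4, dec=4, length 4+4−1 = 7.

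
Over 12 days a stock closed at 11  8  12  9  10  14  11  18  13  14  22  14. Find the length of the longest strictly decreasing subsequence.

Negate each value so 'decreasing' becomes 'increasing', then run patience tails on the negated sequence:
-11 → extends → [-11]
-8 → extends → [-11, -8]
-12 → replaces -11 → [-12, -8]
-9 → replaces -8 → [-12, -9]
-10 → replaces -9 → [-12, -10]
-14 → replaces -12 → [-14, -10]
-11 → replaces -10 → [-14, -11]
-18 → replaces -14 → [-18, -11]
-13 → replaces -11 → [-18, -13]
-14 → replaces -13 → [-18, -14]
-22 → replaces -18 → [-22, -14]
-14 → already a tail → [-22, -14]
Two tails, so the longest strictly decreasing subsequence of the original has length 2.

2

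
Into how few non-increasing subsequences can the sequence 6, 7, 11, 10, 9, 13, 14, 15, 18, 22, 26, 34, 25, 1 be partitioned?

Place each on the leftmost legal pile:
6 → new pile 1 (tops now [6])
7 → new pile 2 (tops now [6, 7])
11 → new pile 3 (tops now [6, 7, 11])
10 → pile 3 (tops now [6, 7, 10])
9 → pile 3 (tops now [6, 7, 9])
13 → new pile 4 (tops now [6, 7, 9, 13])
14 → new pile 5 (tops now [6, 7, 9, 13, 14])
15 → new pile 6 (tops now [6, 7, 9, 13, 14, 15])
18 → new pile 7 (tops now [6, 7, 9, 13, 14, 15, 18])
22 → new pile 8 (tops now [6, 7, 9, 13, 14, 15, 18, 22])
26 → new pile 9 (tops now [6, 7, 9, 13, 14, 15, 18, 22, 26])
34 → new pile 10 (tops now [6, 7, 9, 13, 14, 15, 18, 22, 26, 34])
25 → pile 9 (tops now [6, 7, 9, 13, 14, 15, 18, 22, 25, 34])
1 → pile 1 (tops now [1, 7, 9, 13, 14, 15, 18, 22, 25, 34])
Ten piles.

10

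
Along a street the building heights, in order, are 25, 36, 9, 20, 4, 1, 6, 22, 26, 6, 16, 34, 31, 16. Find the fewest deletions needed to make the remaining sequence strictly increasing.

Fewest deletions = n − (longest strictly increasing subsequence).
Patience tails:
25 → extends → [25]
36 → extends → [25, 36]
9 → replaces 25 → [9, 36]
20 → replaces 36 → [9, 20]
4 → replaces 9 → [4, 20]
1 → replaces 4 → [1, 20]
6 → replaces 20 → [1, 6]
22 → extends → [1, 6, 22]
26 → extends → [1, 6, 22, 26]
6 → already a tail → [1, 6, 22, 26]
16 → replaces 22 → [1, 6, 16, 26]
34 → extends → [1, 6, 16, 26, 34]
31 → replaces 34 → [1, 6, 16, 26, 31]
16 → already a tail → [1, 6, 16, 26, 31]
Longest strictly increasing subsequence has length 5, so deletions = 14 − 5 = 9.

9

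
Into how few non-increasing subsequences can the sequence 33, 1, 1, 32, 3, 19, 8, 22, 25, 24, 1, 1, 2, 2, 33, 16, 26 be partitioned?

6

Place each on the leftmost legal pile:
33 → new pile 1 (tops now [33])
1 → pile 1 (tops now [1])
1 → pile 1 (tops now [1])
32 → new pile 2 (tops now [1, 32])
3 → pile 2 (tops now [1, 3])
19 → new pile 3 (tops now [1, 3, 19])
8 → pile 3 (tops now [1, 3, 8])
22 → new pile 4 (tops now [1, 3, 8, 22])
25 → new pile 5 (tops now [1, 3, 8, 22, 25])
24 → pile 5 (tops now [1, 3, 8, 22, 24])
1 → pile 1 (tops now [1, 3, 8, 22, 24])
1 → pile 1 (tops now [1, 3, 8, 22, 24])
2 → pile 2 (tops now [1, 2, 8, 22, 24])
2 → pile 2 (tops now [1, 2, 8, 22, 24])
33 → new pile 6 (tops now [1, 2, 8, 22, 24, 33])
16 → pile 4 (tops now [1, 2, 8, 16, 24, 33])
26 → pile 6 (tops now [1, 2, 8, 16, 24, 26])
Six piles.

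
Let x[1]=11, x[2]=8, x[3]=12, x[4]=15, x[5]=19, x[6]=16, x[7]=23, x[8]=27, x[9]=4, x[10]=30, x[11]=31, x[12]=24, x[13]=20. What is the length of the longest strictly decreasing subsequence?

Negate each value so 'decreasing' becomes 'increasing', then run patience tails on the negated sequence:
-11 → extends → [-11]
-8 → extends → [-11, -8]
-12 → replaces -11 → [-12, -8]
-15 → replaces -12 → [-15, -8]
-19 → replaces -15 → [-19, -8]
-16 → replaces -8 → [-19, -16]
-23 → replaces -19 → [-23, -16]
-27 → replaces -23 → [-27, -16]
-4 → extends → [-27, -16, -4]
-30 → replaces -27 → [-30, -16, -4]
-31 → replaces -30 → [-31, -16, -4]
-24 → replaces -16 → [-31, -24, -4]
-20 → replaces -4 → [-31, -24, -20]
Three tails, so the longest strictly decreasing subsequence of the original has length 3.

3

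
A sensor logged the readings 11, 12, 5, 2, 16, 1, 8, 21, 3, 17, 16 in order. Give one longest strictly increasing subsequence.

11, 12, 16, 21

Patience tails give the LIS length; then backtrack through the dp parents:
11 → extends → [11]
12 → extends → [11, 12]
5 → replaces 11 → [5, 12]
2 → replaces 5 → [2, 12]
16 → extends → [2, 12, 16]
1 → replaces 2 → [1, 12, 16]
8 → replaces 12 → [1, 8, 16]
21 → extends → [1, 8, 16, 21]
3 → replaces 8 → [1, 3, 16, 21]
17 → replaces 21 → [1, 3, 16, 17]
16 → already a tail → [1, 3, 16, 17]
Length 4; one witness is 11, 12, 16, 21.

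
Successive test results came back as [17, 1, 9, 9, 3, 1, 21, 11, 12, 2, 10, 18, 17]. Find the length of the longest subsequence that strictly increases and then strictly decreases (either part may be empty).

inc[i] = longest strictly increasing subsequence ending at i; dec[i] = longest strictly decreasing subsequence starting at i:
i:      1  2  3  4  5  6  7  8  9 10 11 12 13
a[i]:  17  1  9  9  3  1 21 11 12  2 10 18 17
inc:    1  1  2  2  2  1  3  3  4  2  3  5  5
dec:    4  1  3  3  2  1  3  2  2  1  1  2  1
Best peak at i=12 (value 18): inc=5, dec=2, length 5+2−1 = 6.

6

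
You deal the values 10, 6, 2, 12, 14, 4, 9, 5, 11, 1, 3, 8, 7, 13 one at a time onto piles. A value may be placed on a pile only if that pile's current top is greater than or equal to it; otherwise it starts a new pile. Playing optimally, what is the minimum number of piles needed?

5

Place each on the leftmost legal pile:
10 → new pile 1 (tops now [10])
6 → pile 1 (tops now [6])
2 → pile 1 (tops now [2])
12 → new pile 2 (tops now [2, 12])
14 → new pile 3 (tops now [2, 12, 14])
4 → pile 2 (tops now [2, 4, 14])
9 → pile 3 (tops now [2, 4, 9])
5 → pile 3 (tops now [2, 4, 5])
11 → new pile 4 (tops now [2, 4, 5, 11])
1 → pile 1 (tops now [1, 4, 5, 11])
3 → pile 2 (tops now [1, 3, 5, 11])
8 → pile 4 (tops now [1, 3, 5, 8])
7 → pile 4 (tops now [1, 3, 5, 7])
13 → new pile 5 (tops now [1, 3, 5, 7, 13])
Five piles.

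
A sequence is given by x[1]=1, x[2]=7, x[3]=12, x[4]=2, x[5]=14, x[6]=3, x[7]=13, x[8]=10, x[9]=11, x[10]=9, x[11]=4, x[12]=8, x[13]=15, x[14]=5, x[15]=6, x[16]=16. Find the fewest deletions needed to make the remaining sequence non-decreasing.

Fewest deletions = n − (longest non-decreasing subsequence).
i:      1  2  3  4  5  6  7  8  9 10 11 12 13 14 15 16
x[i]:   1  7 12  2 14  3 13 10 11  9  4  8 15  5  6 16
dp:     1  2  3  2  4  3  4  4  5  4  4  5  6  5  6  7
max dp = 7, so deletions = 16 − 7 = 9.

9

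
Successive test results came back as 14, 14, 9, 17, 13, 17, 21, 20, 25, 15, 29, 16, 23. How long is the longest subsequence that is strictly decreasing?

Negate each value so 'decreasing' becomes 'increasing', then run patience tails on the negated sequence:
-14 → extends → [-14]
-14 → already a tail → [-14]
-9 → extends → [-14, -9]
-17 → replaces -14 → [-17, -9]
-13 → replaces -9 → [-17, -13]
-17 → already a tail → [-17, -13]
-21 → replaces -17 → [-21, -13]
-20 → replaces -13 → [-21, -20]
-25 → replaces -21 → [-25, -20]
-15 → extends → [-25, -20, -15]
-29 → replaces -25 → [-29, -20, -15]
-16 → replaces -15 → [-29, -20, -16]
-23 → replaces -20 → [-29, -23, -16]
Three tails, so the longest strictly decreasing subsequence of the original has length 3.

3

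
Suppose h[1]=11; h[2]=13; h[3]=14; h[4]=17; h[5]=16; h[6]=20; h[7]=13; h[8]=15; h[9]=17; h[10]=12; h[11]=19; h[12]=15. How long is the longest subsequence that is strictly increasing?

6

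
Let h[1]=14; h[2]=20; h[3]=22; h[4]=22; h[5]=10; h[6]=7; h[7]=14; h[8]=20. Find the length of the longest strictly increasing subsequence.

Track the smallest tail for each achievable length (strict):
14 → extends → [14]
20 → extends → [14, 20]
22 → extends → [14, 20, 22]
22 → already a tail → [14, 20, 22]
10 → replaces 14 → [10, 20, 22]
7 → replaces 10 → [7, 20, 22]
14 → replaces 20 → [7, 14, 22]
20 → replaces 22 → [7, 14, 20]
Three tails, so the longest strictly increasing subsequence has length 3 (e.g. 14, 20, 22).

3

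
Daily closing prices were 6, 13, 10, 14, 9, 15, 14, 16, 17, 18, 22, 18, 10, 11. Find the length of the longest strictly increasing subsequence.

8

Track the smallest tail for each achievable length (strict):
6 → extends → [6]
13 → extends → [6, 13]
10 → replaces 13 → [6, 10]
14 → extends → [6, 10, 14]
9 → replaces 10 → [6, 9, 14]
15 → extends → [6, 9, 14, 15]
14 → already a tail → [6, 9, 14, 15]
16 → extends → [6, 9, 14, 15, 16]
17 → extends → [6, 9, 14, 15, 16, 17]
18 → extends → [6, 9, 14, 15, 16, 17, 18]
22 → extends → [6, 9, 14, 15, 16, 17, 18, 22]
18 → already a tail → [6, 9, 14, 15, 16, 17, 18, 22]
10 → replaces 14 → [6, 9, 10, 15, 16, 17, 18, 22]
11 → replaces 15 → [6, 9, 10, 11, 16, 17, 18, 22]
Eight tails, so the longest strictly increasing subsequence has length 8 (e.g. 6, 13, 14, 15, 16, 17, 18, 22).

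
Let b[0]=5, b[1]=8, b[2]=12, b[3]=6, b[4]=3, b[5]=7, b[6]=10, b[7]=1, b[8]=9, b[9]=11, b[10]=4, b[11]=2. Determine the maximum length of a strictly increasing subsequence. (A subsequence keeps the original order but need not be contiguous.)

5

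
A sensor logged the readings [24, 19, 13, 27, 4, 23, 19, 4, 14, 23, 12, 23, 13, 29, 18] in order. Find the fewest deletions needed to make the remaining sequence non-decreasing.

9

Fewest deletions = n − (longest non-decreasing subsequence).
i:      1  2  3  4  5  6  7  8  9 10 11 12 13 14 15
a[i]:  24 19 13 27  4 23 19  4 14 23 12 23 13 29 18
dp:     1  1  1  2  1  2  2  2  3  4  3  5  4  6  5
max dp = 6, so deletions = 15 − 6 = 9.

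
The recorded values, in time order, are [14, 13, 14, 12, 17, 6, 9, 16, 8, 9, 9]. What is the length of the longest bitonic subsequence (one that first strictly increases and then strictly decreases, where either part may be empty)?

5

inc[i] = longest strictly increasing subsequence ending at i; dec[i] = longest strictly decreasing subsequence starting at i:
i:      1  2  3  4  5  6  7  8  9 10 11
a[i]:  14 13 14 12 17  6  9 16  8  9  9
inc:    1  1  2  1  3  1  2  3  2  3  3
dec:    5  4  4  3  3  1  2  2  1  1  1
Best peak at i=1 (value 14): inc=1, dec=5, length 1+5−1 = 5.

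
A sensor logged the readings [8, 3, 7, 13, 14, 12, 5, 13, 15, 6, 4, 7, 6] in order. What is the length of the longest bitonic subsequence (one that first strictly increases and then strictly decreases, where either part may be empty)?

7

inc[i] = longest strictly increasing subsequence ending at i; dec[i] = longest strictly decreasing subsequence starting at i:
i:      1  2  3  4  5  6  7  8  9 10 11 12 13
a[i]:   8  3  7 13 14 12  5 13 15  6  4  7  6
inc:    1  1  2  3  4  3  2  4  5  3  2  4  3
dec:    4  1  3  4  4  3  2  3  3  2  1  2  1
Best peak at i=5 (value 14): inc=4, dec=4, length 4+4−1 = 7.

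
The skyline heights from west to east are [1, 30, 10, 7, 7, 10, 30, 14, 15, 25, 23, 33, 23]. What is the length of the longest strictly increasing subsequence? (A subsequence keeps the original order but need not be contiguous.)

Track the smallest tail for each achievable length (strict):
1 → extends → [1]
30 → extends → [1, 30]
10 → replaces 30 → [1, 10]
7 → replaces 10 → [1, 7]
7 → already a tail → [1, 7]
10 → extends → [1, 7, 10]
30 → extends → [1, 7, 10, 30]
14 → replaces 30 → [1, 7, 10, 14]
15 → extends → [1, 7, 10, 14, 15]
25 → extends → [1, 7, 10, 14, 15, 25]
23 → replaces 25 → [1, 7, 10, 14, 15, 23]
33 → extends → [1, 7, 10, 14, 15, 23, 33]
23 → already a tail → [1, 7, 10, 14, 15, 23, 33]
Seven tails, so the longest strictly increasing subsequence has length 7 (e.g. 1, 7, 10, 14, 15, 25, 33).

7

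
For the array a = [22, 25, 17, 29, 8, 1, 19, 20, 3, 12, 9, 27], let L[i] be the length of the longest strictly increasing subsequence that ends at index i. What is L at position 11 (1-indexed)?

dp[i] = 1 + max{dp[j] : j<i, a[j]<a[i]} (or 1 if no such j):
i:      1  2  3  4  5  6  7  8  9 10 11 12
a[i]:  22 25 17 29  8  1 19 20  3 12  9 27
dp:     1  2  1  3  1  1  2  3  2  3  3  4
At index 11 the value is 3.

3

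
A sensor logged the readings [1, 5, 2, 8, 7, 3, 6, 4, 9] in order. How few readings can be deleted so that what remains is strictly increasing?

4

Fewest deletions = n − (longest strictly increasing subsequence).
Patience tails:
1 → extends → [1]
5 → extends → [1, 5]
2 → replaces 5 → [1, 2]
8 → extends → [1, 2, 8]
7 → replaces 8 → [1, 2, 7]
3 → replaces 7 → [1, 2, 3]
6 → extends → [1, 2, 3, 6]
4 → replaces 6 → [1, 2, 3, 4]
9 → extends → [1, 2, 3, 4, 9]
Longest strictly increasing subsequence has length 5, so deletions = 9 − 5 = 4.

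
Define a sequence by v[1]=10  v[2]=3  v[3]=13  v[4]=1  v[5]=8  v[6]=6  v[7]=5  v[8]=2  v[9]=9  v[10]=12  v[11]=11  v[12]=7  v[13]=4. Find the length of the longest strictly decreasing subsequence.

Negate each value so 'decreasing' becomes 'increasing', then run patience tails on the negated sequence:
-10 → extends → [-10]
-3 → extends → [-10, -3]
-13 → replaces -10 → [-13, -3]
-1 → extends → [-13, -3, -1]
-8 → replaces -3 → [-13, -8, -1]
-6 → replaces -1 → [-13, -8, -6]
-5 → extends → [-13, -8, -6, -5]
-2 → extends → [-13, -8, -6, -5, -2]
-9 → replaces -8 → [-13, -9, -6, -5, -2]
-12 → replaces -9 → [-13, -12, -6, -5, -2]
-11 → replaces -6 → [-13, -12, -11, -5, -2]
-7 → replaces -5 → [-13, -12, -11, -7, -2]
-4 → replaces -2 → [-13, -12, -11, -7, -4]
Five tails, so the longest strictly decreasing subsequence of the original has length 5.

5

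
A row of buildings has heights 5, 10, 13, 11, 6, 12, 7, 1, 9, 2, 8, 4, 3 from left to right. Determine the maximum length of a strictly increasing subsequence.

4

Track the smallest tail for each achievable length (strict):
5 → extends → [5]
10 → extends → [5, 10]
13 → extends → [5, 10, 13]
11 → replaces 13 → [5, 10, 11]
6 → replaces 10 → [5, 6, 11]
12 → extends → [5, 6, 11, 12]
7 → replaces 11 → [5, 6, 7, 12]
1 → replaces 5 → [1, 6, 7, 12]
9 → replaces 12 → [1, 6, 7, 9]
2 → replaces 6 → [1, 2, 7, 9]
8 → replaces 9 → [1, 2, 7, 8]
4 → replaces 7 → [1, 2, 4, 8]
3 → replaces 4 → [1, 2, 3, 8]
Four tails, so the longest strictly increasing subsequence has length 4 (e.g. 5, 10, 11, 12).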